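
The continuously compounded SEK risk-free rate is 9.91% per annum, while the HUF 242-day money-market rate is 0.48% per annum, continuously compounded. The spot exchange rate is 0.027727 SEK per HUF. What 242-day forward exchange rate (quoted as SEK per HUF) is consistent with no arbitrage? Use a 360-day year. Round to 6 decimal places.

T = 242/360 years.
SEK accumulates by e^(0.0991×242/360) = 1.0688863.
HUF growth factor: e^(0.0048×242/360) = 1.0032319.
CIP: F = S · (grow SEK)/(grow HUF) = 0.027727 × 1.0688863/1.0032319 = 0.02954154 SEK per HUF.

0.029542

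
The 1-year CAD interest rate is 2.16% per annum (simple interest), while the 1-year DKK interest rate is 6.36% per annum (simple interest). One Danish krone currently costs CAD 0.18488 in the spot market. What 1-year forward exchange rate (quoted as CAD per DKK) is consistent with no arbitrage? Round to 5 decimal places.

0.17758

T = 1 year.
CAD accumulates by 1 + 0.0216×1 = 1.021600.
Growth of 1 DKK over T: 1 + 0.0636×1 = 1.063600.
Forward (CAD per DKK) = 0.18488 × 1.021600 / 1.063600 = 0.1775794.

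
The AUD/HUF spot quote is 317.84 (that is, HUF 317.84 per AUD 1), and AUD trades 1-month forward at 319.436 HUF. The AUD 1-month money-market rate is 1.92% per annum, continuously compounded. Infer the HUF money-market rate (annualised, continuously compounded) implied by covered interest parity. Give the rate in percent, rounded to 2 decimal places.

7.93%

T = 1/12 years.
By CIP, F/S equals the HUF-to-AUD growth ratio: 319.436/317.84 = 1.0050214.
The AUD side grows by e^(0.0192×1/12) = 1.0016013.
That pins the HUF growth at 1.0066307.
r = ln(1.0066307)/(1/12) = 0.079306 → 7.93%.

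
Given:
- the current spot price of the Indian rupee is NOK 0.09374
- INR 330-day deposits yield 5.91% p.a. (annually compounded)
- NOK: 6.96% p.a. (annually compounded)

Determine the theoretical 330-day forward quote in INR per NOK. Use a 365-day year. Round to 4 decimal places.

T = 330/365 years.
Growth of 1 NOK over T: (1 + 0.0696)^(330/365) = 1.0627212.
Growth of 1 INR over T: (1 + 0.0591)^(330/365) = 1.05328464.
So F = 0.09374 × 1.0627212 / 1.05328464 = 0.094579833 (NOK/INR).
Quoted the other way: 1/0.094579833 = 10.5731 INR per NOK.

10.5731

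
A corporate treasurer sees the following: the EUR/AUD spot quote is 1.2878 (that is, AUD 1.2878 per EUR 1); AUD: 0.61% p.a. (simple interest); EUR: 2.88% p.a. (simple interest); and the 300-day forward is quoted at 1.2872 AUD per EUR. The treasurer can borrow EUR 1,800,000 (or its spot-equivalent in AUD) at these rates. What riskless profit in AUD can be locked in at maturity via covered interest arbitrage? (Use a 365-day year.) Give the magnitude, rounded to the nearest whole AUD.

AUD 42,143

T = 300/365 years.
Route A — deposit EUR, sell forward: 1,800,000 × 1.023671233 × 1.2872 = AUD 2,371,805.30.
Route B — convert at spot, deposit AUD: 1,800,000 × 1.2878 × 1.005013699 = AUD 2,329,661.95.
The quoted forward overvalues EUR, so borrow AUD, buy EUR at spot, deposit the EUR at 2.88%, and sell the proceeds forward at 1.2872.
Profit = 2,371,805.30 − 2,329,661.95 = AUD 42,143.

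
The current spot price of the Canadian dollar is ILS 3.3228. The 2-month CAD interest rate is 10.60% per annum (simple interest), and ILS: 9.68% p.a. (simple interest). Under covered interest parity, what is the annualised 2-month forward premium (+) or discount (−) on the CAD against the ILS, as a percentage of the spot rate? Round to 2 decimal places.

-0.90%

T = 2/12 years.
No-arbitrage forward: 3.3228 × 1.0161333 / 1.0176667 = 3.3177933 ILS/CAD.
(F − S)/S ÷ T = (3.3177933 − 3.3228)/3.3228/(2/12) = -0.009041 → -0.90%.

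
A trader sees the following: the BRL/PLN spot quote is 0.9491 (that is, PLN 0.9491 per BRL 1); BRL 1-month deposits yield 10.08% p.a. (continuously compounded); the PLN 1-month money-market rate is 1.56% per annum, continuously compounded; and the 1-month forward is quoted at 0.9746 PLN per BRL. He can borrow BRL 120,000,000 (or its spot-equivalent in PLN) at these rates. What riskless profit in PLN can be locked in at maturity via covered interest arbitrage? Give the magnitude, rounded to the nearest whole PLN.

PLN 3,898,379

T = 1/12 years.
Keep in BRL, deliver into the forward: 120,000,000·1.00843537899·0.9746 = PLN 117,938,534.44.
Swap to PLN now, deposit: 120,000,000·0.9491·1.00130084537 = PLN 114,040,155.88.
The quoted forward overvalues BRL, so borrow PLN, buy BRL at spot, deposit the BRL at 10.08%, and sell the proceeds forward at 0.9746.
The gap between the two covered legs is PLN 3,898,379.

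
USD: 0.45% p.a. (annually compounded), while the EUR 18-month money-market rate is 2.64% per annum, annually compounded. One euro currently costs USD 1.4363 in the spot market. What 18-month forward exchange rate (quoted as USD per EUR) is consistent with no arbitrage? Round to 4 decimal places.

1.3906

T = 18/12 years.
Growth of 1 USD over T: (1 + 0.0045)^(18/12) = 1.0067576.
Growth of 1 EUR over T: (1 + 0.0264)^(18/12) = 1.0398602.
CIP: F = S · (grow USD)/(grow EUR) = 1.4363 × 1.0067576/1.0398602 = 1.390577 USD per EUR.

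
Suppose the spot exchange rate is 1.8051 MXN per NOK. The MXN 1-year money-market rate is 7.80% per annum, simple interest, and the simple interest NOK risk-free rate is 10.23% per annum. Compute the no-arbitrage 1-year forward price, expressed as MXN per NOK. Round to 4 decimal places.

1.7653

T = 1 year.
MXN accumulates by 1 + 0.0780×1 = 1.078000.
NOK accumulates by 1 + 0.1023×1 = 1.102300.
CIP: F = S · (grow MXN)/(grow NOK) = 1.8051 × 1.078000/1.102300 = 1.765307 MXN per NOK.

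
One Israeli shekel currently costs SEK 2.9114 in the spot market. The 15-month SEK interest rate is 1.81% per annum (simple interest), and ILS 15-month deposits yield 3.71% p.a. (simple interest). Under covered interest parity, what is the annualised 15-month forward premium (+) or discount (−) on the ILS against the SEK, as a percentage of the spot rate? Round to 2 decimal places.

T = 15/12 years.
No-arbitrage forward: 2.9114 × 1.022625 / 1.046375 = 2.8453188 SEK/ILS.
Annualised premium = (F − S)/S × (1/T) = (2.8453188 − 2.9114)/2.9114 ÷ (15/12) = -1.82%.

-1.82%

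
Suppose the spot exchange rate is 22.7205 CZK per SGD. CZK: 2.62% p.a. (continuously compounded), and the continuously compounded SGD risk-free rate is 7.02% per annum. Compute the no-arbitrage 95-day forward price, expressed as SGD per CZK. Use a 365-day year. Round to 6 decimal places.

0.044520

T = 95/365 years.
CZK growth factor: e^(0.0262×95/365) = 1.0068425.
SGD accumulates by e^(0.0702×95/365) = 1.0184392.
CIP: F = S · (grow CZK)/(grow SGD) = 22.7205 × 1.0068425/1.0184392 = 22.46179 CZK per SGD.
Quoted the other way: 1/22.46179 = 0.044520 SGD per CZK.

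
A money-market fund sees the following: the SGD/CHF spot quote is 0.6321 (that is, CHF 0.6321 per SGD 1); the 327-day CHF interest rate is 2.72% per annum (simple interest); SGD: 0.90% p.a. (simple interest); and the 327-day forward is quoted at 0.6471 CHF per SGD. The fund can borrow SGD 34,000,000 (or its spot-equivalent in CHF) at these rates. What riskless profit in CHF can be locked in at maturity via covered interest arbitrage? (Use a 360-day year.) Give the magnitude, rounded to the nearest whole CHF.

CHF 158,881

T = 327/360 years.
Invest the SGD and cover forward: 34,000,000 × 1.008175 × 0.6471 = CHF 22,181,261.45.
Convert at spot and invest in CHF: 34,000,000 × 0.6321 × 1.0247066667 = CHF 22,022,380.86.
The quoted forward overvalues SGD, so borrow CHF, buy SGD at spot, deposit the SGD at 0.90%, and sell the proceeds forward at 0.6471.
Arbitrage profit = |22,181,261.45 − 22,022,380.86| = CHF 158,881.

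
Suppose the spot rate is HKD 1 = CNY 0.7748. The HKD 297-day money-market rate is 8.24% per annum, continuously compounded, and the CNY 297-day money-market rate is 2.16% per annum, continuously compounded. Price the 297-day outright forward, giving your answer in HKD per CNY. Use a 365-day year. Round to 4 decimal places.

T = 297/365 years.
CNY accumulates by e^(0.0216×297/365) = 1.0177313.
HKD growth factor: e^(0.0824×297/365) = 1.0693476.
CIP: F = S · (grow CNY)/(grow HKD) = 0.7748 × 1.0177313/1.0693476 = 0.7374012 CNY per HKD.
Invert for HKD per CNY: 1 / 0.7374012 = 1.3561.

1.3561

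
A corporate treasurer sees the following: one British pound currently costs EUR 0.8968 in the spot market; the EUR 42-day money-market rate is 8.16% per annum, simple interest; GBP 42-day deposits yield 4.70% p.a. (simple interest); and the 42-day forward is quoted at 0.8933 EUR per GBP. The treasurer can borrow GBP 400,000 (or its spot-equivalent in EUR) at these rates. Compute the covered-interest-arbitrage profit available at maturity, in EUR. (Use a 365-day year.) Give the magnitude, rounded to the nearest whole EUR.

T = 42/365 years.
Invest the GBP and cover forward: 400,000 × 1.00540822 × 0.8933 = EUR 359,252.47.
Convert at spot and invest in EUR: 400,000 × 0.8968 × 1.00938959 = EUR 362,088.23.
The quoted forward undervalues GBP, so borrow GBP, convert to EUR at spot, deposit the EUR at 8.16%, and buy GBP forward at 0.8933 to cover the loan.
The gap between the two covered legs is EUR 2,836.

EUR 2,836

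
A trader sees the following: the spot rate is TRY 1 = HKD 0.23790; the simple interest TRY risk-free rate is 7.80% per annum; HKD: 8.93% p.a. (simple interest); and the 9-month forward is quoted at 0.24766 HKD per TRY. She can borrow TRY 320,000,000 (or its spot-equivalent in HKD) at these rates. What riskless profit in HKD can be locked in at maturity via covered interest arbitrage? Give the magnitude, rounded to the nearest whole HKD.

T = 9/12 years.
Keep in TRY, deliver into the forward: 320,000,000·1.058500·0.24766 = HKD 83,887,395.20.
Swap to HKD now, deposit: 320,000,000·0.23790·1.066975 = HKD 81,226,672.80.
The quoted forward overvalues TRY, so borrow HKD, buy TRY at spot, deposit the TRY at 7.80%, and sell the proceeds forward at 0.24766.
Profit = 83,887,395.20 − 81,226,672.80 = HKD 2,660,722.

HKD 2,660,722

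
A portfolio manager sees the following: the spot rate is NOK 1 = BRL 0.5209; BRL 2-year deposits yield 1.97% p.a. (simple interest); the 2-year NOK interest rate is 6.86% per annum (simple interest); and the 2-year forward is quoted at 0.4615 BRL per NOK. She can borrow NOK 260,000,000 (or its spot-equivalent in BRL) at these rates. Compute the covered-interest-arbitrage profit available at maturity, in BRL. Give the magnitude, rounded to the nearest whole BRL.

T = 2 years.
Route A — deposit NOK, sell forward: 260,000,000 × 1.137200 × 0.4615 = BRL 136,452,628.00.
Route B — convert at spot, deposit BRL: 260,000,000 × 0.5209 × 1.039400 = BRL 140,770,099.60.
The quoted forward undervalues NOK, so borrow NOK, convert to BRL at spot, deposit the BRL at 1.97%, and buy NOK forward at 0.4615 to cover the loan.
Profit = 140,770,099.60 − 136,452,628.00 = BRL 4,317,472.

BRL 4,317,472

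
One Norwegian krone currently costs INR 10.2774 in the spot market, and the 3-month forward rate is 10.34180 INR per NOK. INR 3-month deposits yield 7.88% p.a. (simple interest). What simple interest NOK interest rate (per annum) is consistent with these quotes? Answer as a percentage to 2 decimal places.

5.34%

T = 3/12 years.
By CIP, F/S equals the INR-to-NOK growth ratio: 10.3418/10.2774 = 1.0062662.
INR growth factor: 1 + 0.0788×3/12 = 1.019700.
So the NOK growth factor = 1.0133501.
r = (1.0133501 − 1)/(3/12) = 0.053400 → 5.34%.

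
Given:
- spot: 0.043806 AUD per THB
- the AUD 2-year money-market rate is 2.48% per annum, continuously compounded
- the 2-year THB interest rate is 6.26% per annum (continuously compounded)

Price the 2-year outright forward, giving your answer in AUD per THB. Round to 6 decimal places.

T = 2 years.
AUD accumulates by e^(0.0248×2) = 1.0508507.
THB growth factor: e^(0.0626×2) = 1.1333751.
Forward (AUD per THB) = 0.043806 × 1.0508507 / 1.1333751 = 0.04061636.

0.040616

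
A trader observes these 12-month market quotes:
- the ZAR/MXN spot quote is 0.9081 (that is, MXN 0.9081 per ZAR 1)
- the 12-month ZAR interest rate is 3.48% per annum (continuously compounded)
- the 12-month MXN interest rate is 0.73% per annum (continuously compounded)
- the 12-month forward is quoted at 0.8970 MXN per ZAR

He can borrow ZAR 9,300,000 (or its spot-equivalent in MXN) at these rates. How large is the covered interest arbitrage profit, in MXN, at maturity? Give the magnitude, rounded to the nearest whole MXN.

T = 1 year.
Keep in ZAR, deliver into the forward: 9,300,000·1.035412606·0.8970 = MXN 8,637,515.50.
Swap to MXN now, deposit: 9,300,000·0.9081·1.00732671 = MXN 8,507,206.48.
The quoted forward overvalues ZAR, so borrow MXN, buy ZAR at spot, deposit the ZAR at 3.48%, and sell the proceeds forward at 0.8970.
Arbitrage profit = |8,637,515.50 − 8,507,206.48| = MXN 130,309.

MXN 130,309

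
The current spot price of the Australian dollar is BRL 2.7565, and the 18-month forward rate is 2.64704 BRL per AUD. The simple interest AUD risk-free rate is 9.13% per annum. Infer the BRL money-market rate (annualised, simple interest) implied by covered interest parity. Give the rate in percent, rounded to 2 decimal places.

T = 18/12 years.
CIP gives F = S · g_BRL/g_AUD, so g_BRL/g_AUD = 2.64704/2.7565 = 0.9602902.
AUD growth factor: 1 + 0.0913×18/12 = 1.136950.
Hence g_BRL = 1.0918019.
(1.0918019 − 1)/T = 0.061201, i.e. 6.12%.

6.12%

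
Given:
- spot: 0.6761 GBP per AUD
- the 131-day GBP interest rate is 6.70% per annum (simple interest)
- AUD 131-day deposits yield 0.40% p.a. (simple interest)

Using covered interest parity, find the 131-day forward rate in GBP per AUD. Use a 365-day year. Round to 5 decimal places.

T = 131/365 years.
GBP accumulates by 1 + 0.0670×131/365 = 1.0240466.
AUD accumulates by 1 + 0.0040×131/365 = 1.0014356.
Forward (GBP per AUD) = 0.6761 × 1.0240466 / 1.0014356 = 0.6913654.

0.69137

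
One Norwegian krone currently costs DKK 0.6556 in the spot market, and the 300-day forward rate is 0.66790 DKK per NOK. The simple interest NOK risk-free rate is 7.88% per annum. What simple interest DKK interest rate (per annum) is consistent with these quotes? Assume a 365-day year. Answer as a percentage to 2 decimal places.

T = 300/365 years.
By CIP, F/S equals the DKK-to-NOK growth ratio: 0.6679/0.6556 = 1.0187614.
NOK growth factor: 1 + 0.0788×300/365 = 1.0647671.
So the DKK growth factor = 1.0847436.
r = (1.0847436 − 1)/(300/365) = 0.103105 → 10.31%.

10.31%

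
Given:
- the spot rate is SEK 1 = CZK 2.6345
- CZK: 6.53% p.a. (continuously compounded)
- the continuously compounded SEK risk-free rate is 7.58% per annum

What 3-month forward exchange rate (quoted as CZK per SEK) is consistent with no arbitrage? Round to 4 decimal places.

2.6276

T = 3/12 years.
Growth of 1 CZK over T: e^(0.0653×3/12) = 1.016459.
Growth of 1 SEK over T: e^(0.0758×3/12) = 1.0191307.
So F = 2.6345 × 1.016459 / 1.0191307 = 2.627594 (CZK/SEK).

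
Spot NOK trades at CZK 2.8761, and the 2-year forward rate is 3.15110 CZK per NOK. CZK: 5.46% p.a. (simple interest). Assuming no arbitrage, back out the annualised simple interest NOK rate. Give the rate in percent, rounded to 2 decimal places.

0.62%

T = 2 years.
CIP gives F = S · g_CZK/g_NOK, so g_CZK/g_NOK = 3.1511/2.8761 = 1.0956156.
The CZK side grows by 1 + 0.0546×2 = 1.109200.
Hence g_NOK = 1.0123989.
r = (1.0123989 − 1)/2 = 0.006199 → 0.62%.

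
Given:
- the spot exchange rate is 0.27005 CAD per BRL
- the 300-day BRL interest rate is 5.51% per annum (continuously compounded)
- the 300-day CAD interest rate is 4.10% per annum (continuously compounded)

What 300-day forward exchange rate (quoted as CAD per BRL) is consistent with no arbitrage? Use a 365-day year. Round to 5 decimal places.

T = 300/365 years.
CAD growth factor: e^(0.0410×300/365) = 1.0342729.
BRL growth factor: e^(0.0551×300/365) = 1.0463288.
CIP: F = S · (grow CAD)/(grow BRL) = 0.27005 × 1.0342729/1.0463288 = 0.2669385 CAD per BRL.

0.26694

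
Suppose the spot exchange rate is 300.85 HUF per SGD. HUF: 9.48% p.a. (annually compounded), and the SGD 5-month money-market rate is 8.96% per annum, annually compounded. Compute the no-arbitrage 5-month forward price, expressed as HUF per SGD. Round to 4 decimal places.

301.4474

T = 5/12 years.
HUF accumulates by (1 + 0.0948)^(5/12) = 1.038459337.
Growth of 1 SGD over T: (1 + 0.0896)^(5/12) = 1.036401317.
So F = 300.85 × 1.038459337 / 1.036401317 = 301.447409 (HUF/SGD).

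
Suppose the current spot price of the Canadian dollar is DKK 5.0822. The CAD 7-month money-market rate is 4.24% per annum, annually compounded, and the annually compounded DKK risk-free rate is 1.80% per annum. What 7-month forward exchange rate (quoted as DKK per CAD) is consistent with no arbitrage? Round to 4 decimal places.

T = 7/12 years.
Growth of 1 DKK over T: (1 + 0.0180)^(7/12) = 1.010461.
CAD growth factor: (1 + 0.0424)^(7/12) = 1.0245191.
Forward (DKK per CAD) = 5.0822 × 1.010461 / 1.0245191 = 5.012464.

5.0125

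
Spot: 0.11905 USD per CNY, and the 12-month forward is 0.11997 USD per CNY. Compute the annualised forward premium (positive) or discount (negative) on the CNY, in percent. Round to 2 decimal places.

T = 1 year.
(F − S)/S = (0.11997 − 0.11905)/0.11905 = 0.0077278.
Per annum: 0.0077278 / 1 = 0.007728 = 0.77%.

+0.77%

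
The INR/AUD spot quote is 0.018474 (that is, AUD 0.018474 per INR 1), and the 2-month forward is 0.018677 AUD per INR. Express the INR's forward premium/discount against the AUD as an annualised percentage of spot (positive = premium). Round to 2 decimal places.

+6.59%

T = 2/12 years.
INR trades forward at +1.09884% vs spot over the period.
×(1/T) gives 6.59% p.a.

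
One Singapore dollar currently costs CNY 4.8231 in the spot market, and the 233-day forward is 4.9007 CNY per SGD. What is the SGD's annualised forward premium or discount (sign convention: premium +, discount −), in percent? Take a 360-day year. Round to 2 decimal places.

+2.49%

T = 233/360 years.
Period premium: (4.9007 − 4.8231)/4.8231 = 0.0160892.
×(1/T) gives 2.49% p.a.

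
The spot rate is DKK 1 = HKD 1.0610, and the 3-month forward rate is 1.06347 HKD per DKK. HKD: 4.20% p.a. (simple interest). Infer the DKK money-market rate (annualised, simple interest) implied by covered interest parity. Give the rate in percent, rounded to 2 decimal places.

T = 3/12 years.
CIP gives F = S · g_HKD/g_DKK, so g_HKD/g_DKK = 1.06347/1.061 = 1.0023280.
The HKD side grows by 1 + 0.0420×3/12 = 1.010500.
Hence g_DKK = 1.008153.
r = (1.008153 − 1)/(3/12) = 0.032612 → 3.26%.

3.26%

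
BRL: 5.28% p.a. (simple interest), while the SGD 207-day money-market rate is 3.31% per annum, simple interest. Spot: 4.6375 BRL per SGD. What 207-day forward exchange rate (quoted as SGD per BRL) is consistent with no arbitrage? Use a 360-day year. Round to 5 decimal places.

T = 207/360 years.
Growth of 1 BRL over T: 1 + 0.0528×207/360 = 1.030360.
SGD growth factor: 1 + 0.0331×207/360 = 1.0190325.
So F = 4.6375 × 1.030360 / 1.0190325 = 4.689050 (BRL/SGD).
Invert for SGD per BRL: 1 / 4.689050 = 0.21326.

0.21326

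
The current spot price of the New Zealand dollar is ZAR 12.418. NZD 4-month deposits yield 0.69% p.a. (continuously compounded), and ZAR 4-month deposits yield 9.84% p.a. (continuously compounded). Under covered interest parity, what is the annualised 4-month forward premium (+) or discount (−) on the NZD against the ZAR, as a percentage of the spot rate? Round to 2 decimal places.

T = 4/12 years.
F = S · g_ZAR/g_NZD = 12.418 × 1.0333438/1.0023026 = 12.802584.
Annualised premium = (F − S)/S × (1/T) = (12.802584 − 12.418)/12.418 ÷ (4/12) = 9.29%.

+9.29%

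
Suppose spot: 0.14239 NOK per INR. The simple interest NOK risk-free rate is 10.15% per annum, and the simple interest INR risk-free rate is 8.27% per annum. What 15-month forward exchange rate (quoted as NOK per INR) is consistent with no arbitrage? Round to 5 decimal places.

0.14542

T = 15/12 years.
Growth of 1 NOK over T: 1 + 0.1015×15/12 = 1.126875.
INR growth factor: 1 + 0.0827×15/12 = 1.103375.
Forward (NOK per INR) = 0.14239 × 1.126875 / 1.103375 = 0.1454227.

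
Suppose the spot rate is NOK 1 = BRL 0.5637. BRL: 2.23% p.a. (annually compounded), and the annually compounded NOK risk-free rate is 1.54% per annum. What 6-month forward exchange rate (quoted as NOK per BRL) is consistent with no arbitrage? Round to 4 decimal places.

1.7680

T = 6/12 years.
Growth of 1 BRL over T: (1 + 0.0223)^(6/12) = 1.0110885.
NOK growth factor: (1 + 0.0154)^(6/12) = 1.0076706.
CIP: F = S · (grow BRL)/(grow NOK) = 0.5637 × 1.0110885/1.0076706 = 0.5656120 BRL per NOK.
Invert for NOK per BRL: 1 / 0.5656120 = 1.7680.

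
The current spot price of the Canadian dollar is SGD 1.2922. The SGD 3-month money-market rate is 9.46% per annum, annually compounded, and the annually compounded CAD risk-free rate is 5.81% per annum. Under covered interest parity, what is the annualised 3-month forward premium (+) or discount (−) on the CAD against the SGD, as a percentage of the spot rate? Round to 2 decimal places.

T = 3/12 years.
F = S · g_SGD/g_CAD = 1.2922 × 1.0228545/1.0142189 = 1.3032025.
(F − S)/S ÷ T = (1.3032025 − 1.2922)/1.2922/(3/12) = 0.034058 → 3.41%.

+3.41%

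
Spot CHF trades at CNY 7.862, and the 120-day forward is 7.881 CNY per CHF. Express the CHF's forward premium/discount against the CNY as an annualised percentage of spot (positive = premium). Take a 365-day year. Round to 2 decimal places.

T = 120/365 years.
(F − S)/S = (7.881 − 7.862)/7.862 = 0.0024167.
×(1/T) gives 0.74% p.a.

+0.74%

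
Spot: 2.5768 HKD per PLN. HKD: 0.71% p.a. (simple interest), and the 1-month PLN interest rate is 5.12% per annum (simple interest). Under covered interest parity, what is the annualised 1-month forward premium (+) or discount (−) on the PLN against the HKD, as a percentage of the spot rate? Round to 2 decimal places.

-4.39%

T = 1/12 years.
CIP forward (HKD per PLN) = 2.5768 × 1.0005917/1.0042667 = 2.5673705.
(F − S)/S ÷ T = (2.5673705 − 2.5768)/2.5768/(1/12) = -0.043913 → -4.39%.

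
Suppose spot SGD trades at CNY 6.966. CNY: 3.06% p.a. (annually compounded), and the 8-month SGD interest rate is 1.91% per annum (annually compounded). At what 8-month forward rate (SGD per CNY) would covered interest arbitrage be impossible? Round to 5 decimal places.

0.14248

T = 8/12 years.
CNY accumulates by (1 + 0.0306)^(8/12) = 1.0202974.
SGD growth factor: (1 + 0.0191)^(8/12) = 1.0126931.
So F = 6.966 × 1.0202974 / 1.0126931 = 7.018308 (CNY/SGD).
Invert for SGD per CNY: 1 / 7.018308 = 0.14248.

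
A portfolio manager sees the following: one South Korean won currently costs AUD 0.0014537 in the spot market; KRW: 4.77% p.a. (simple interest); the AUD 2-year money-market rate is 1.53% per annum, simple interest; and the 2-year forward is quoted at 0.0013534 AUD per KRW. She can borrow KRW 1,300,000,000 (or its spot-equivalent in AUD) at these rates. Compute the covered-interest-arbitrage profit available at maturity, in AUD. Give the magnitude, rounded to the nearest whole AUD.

AUD 20,370

T = 2 years.
Route A — deposit KRW, sell forward: 1,300,000,000 × 1.095400 × 0.0013534 = AUD 1,927,268.67.
Route B — convert at spot, deposit AUD: 1,300,000,000 × 0.0014537 × 1.030600 = AUD 1,947,638.19.
The quoted forward undervalues KRW, so borrow KRW, convert to AUD at spot, deposit the AUD at 1.53%, and buy KRW forward at 0.0013534 to cover the loan.
The gap between the two covered legs is AUD 20,370.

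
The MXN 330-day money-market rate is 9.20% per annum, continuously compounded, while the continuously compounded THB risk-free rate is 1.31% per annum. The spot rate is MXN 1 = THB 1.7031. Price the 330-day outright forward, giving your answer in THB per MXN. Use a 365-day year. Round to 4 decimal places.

1.5858

T = 330/365 years.
THB growth factor: e^(0.0131×330/365) = 1.0119143.
Growth of 1 MXN over T: e^(0.0920×330/365) = 1.0867353.
So F = 1.7031 × 1.0119143 / 1.0867353 = 1.585843 (THB/MXN).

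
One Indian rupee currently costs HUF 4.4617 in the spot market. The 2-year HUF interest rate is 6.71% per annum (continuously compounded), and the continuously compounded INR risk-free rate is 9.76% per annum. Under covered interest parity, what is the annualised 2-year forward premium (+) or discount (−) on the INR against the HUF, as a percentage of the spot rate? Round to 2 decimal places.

-2.96%

T = 2 years.
CIP forward (HUF per INR) = 4.4617 × 1.1436215/1.2155541 = 4.1976709.
Annualised premium = (F − S)/S × (1/T) = (4.1976709 − 4.4617)/4.4617 ÷ 2 = -2.96%.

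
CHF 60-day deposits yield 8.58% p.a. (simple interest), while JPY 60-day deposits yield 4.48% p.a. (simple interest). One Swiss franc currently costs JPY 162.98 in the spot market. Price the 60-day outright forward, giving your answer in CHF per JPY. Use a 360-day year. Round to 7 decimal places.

0.0061773

T = 60/360 years.
JPY accumulates by 1 + 0.0448×60/360 = 1.0074667.
Growth of 1 CHF over T: 1 + 0.0858×60/360 = 1.014300.
So F = 162.98 × 1.0074667 / 1.014300 = 161.8820 (JPY/CHF).
Quoted the other way: 1/161.8820 = 0.0061773 CHF per JPY.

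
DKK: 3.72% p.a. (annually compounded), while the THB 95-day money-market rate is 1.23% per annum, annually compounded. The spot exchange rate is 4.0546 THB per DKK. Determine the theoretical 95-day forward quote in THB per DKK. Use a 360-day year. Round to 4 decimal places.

4.0287

T = 95/360 years.
Growth of 1 THB over T: (1 + 0.0123)^(95/360) = 1.0032312.
DKK growth factor: (1 + 0.0372)^(95/360) = 1.0096851.
So F = 4.0546 × 1.0032312 / 1.0096851 = 4.028683 (THB/DKK).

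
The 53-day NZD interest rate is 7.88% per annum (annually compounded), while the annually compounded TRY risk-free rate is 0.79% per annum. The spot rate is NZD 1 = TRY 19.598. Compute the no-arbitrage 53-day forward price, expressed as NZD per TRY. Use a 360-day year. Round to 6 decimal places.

0.051539

T = 53/360 years.
TRY accumulates by (1 + 0.0079)^(53/360) = 1.0011592.
NZD accumulates by (1 + 0.0788)^(53/360) = 1.0112293.
Forward (TRY per NZD) = 19.598 × 1.0011592 / 1.0112293 = 19.40284.
Quoted the other way: 1/19.40284 = 0.051539 NZD per TRY.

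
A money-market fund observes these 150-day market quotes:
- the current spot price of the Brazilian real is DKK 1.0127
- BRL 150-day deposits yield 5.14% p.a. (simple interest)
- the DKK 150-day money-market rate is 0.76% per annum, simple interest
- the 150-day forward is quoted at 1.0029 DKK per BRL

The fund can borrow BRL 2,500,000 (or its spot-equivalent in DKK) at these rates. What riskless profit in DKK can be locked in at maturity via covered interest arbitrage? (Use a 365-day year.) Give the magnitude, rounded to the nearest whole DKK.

T = 150/365 years.
Keep in BRL, deliver into the forward: 2,500,000·1.021123288·1.0029 = DKK 2,560,211.36.
Swap to DKK now, deposit: 2,500,000·1.0127·1.003123288 = DKK 2,539,657.38.
The quoted forward overvalues BRL, so borrow DKK, buy BRL at spot, deposit the BRL at 5.14%, and sell the proceeds forward at 1.0029.
The gap between the two covered legs is DKK 20,554.

DKK 20,554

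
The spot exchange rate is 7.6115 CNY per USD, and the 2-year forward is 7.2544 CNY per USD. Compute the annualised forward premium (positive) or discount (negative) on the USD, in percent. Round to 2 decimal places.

-2.35%

T = 2 years.
(F − S)/S = (7.2544 − 7.6115)/7.6115 = -0.0469159.
×(1/T) gives -2.35% p.a.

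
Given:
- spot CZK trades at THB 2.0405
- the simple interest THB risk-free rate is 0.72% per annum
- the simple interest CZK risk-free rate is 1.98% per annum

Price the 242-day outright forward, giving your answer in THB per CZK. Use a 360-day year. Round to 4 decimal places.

T = 242/360 years.
THB accumulates by 1 + 0.0072×242/360 = 1.004840.
Growth of 1 CZK over T: 1 + 0.0198×242/360 = 1.013310.
CIP: F = S · (grow THB)/(grow CZK) = 2.0405 × 1.004840/1.013310 = 2.023444 THB per CZK.

2.0234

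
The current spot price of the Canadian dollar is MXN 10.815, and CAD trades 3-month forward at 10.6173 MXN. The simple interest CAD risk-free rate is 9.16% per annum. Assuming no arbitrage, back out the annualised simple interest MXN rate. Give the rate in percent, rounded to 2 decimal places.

1.68%

T = 3/12 years.
CIP gives F = S · g_MXN/g_CAD, so g_MXN/g_CAD = 10.6173/10.815 = 0.9817198.
CAD growth factor: 1 + 0.0916×3/12 = 1.022900.
So the MXN growth factor = 1.0042012.
r = (1.0042012 − 1)/(3/12) = 0.016805 → 1.68%.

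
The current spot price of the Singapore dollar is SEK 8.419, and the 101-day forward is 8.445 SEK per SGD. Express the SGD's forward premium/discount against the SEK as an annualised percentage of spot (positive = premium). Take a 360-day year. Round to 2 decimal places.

T = 101/360 years.
Period premium: (8.445 − 8.419)/8.419 = 0.0030883.
Annualise by dividing by T: 0.0030883 / (101/360) = 0.011008 → 1.10%.

+1.10%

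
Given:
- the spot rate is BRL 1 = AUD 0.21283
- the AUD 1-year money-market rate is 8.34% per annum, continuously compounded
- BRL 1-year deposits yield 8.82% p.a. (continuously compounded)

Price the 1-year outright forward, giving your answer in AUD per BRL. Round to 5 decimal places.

T = 1 year.
AUD accumulates by e^(0.0834×1) = 1.0869765.
BRL accumulates by e^(0.0882×1) = 1.0922065.
CIP: F = S · (grow AUD)/(grow BRL) = 0.21283 × 1.0869765/1.0922065 = 0.2118109 AUD per BRL.

0.21181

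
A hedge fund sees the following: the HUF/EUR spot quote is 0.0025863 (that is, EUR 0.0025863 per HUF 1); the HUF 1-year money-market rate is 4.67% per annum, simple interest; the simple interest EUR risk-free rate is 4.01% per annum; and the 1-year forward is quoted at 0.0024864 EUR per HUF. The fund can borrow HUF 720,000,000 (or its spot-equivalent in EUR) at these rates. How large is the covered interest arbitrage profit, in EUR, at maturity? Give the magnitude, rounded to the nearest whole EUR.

T = 1 year.
Keep in HUF, deliver into the forward: 720,000,000·1.046700·0.0024864 = EUR 1,873,810.71.
Swap to EUR now, deposit: 720,000,000·0.0025863·1.040100 = EUR 1,936,807.65.
The quoted forward undervalues HUF, so borrow HUF, convert to EUR at spot, deposit the EUR at 4.01%, and buy HUF forward at 0.0024864 to cover the loan.
Arbitrage profit = |1,873,810.71 − 1,936,807.65| = EUR 62,997.

EUR 62,997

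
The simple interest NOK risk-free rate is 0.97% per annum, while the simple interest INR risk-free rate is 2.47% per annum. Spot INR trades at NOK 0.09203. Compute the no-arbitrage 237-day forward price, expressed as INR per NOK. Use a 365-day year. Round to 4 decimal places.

T = 237/365 years.
Growth of 1 NOK over T: 1 + 0.0097×237/365 = 1.00629836.
Growth of 1 INR over T: 1 + 0.0247×237/365 = 1.01603808.
So F = 0.09203 × 1.00629836 / 1.01603808 = 0.091147802 (NOK/INR).
Quoted the other way: 1/0.091147802 = 10.9712 INR per NOK.

10.9712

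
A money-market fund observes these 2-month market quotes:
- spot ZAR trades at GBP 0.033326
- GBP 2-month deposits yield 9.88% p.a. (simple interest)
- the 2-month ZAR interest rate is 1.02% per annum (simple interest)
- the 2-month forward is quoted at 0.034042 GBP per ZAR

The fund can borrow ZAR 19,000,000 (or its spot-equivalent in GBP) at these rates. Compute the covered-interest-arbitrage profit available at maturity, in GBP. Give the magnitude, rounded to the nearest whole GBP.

T = 2/12 years.
Keep in ZAR, deliver into the forward: 19,000,000·1.001700·0.034042 = GBP 647,897.56.
Swap to GBP now, deposit: 19,000,000·0.033326·1.01646667 = GBP 643,620.60.
The quoted forward overvalues ZAR, so borrow GBP, buy ZAR at spot, deposit the ZAR at 1.02%, and sell the proceeds forward at 0.034042.
Arbitrage profit = |647,897.56 − 643,620.60| = GBP 4,277.

GBP 4,277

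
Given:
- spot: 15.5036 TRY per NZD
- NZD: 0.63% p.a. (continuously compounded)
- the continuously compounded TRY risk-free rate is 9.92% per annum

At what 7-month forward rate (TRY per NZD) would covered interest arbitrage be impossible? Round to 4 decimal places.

16.3669

T = 7/12 years.
Growth of 1 TRY over T: e^(0.0992×7/12) = 1.05957371.
NZD accumulates by e^(0.0063×7/12) = 1.00368176.
Forward (TRY per NZD) = 15.5036 × 1.05957371 / 1.00368176 = 16.366948.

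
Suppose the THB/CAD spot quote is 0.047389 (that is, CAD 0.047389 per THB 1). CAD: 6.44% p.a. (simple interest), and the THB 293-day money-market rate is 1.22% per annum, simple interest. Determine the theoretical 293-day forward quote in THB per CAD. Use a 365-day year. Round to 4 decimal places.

20.2612

T = 293/365 years.
Growth of 1 CAD over T: 1 + 0.0644×293/365 = 1.05169644.
THB growth factor: 1 + 0.0122×293/365 = 1.00979342.
CIP: F = S · (grow CAD)/(grow THB) = 0.047389 × 1.05169644/1.00979342 = 0.049355484 CAD per THB.
Invert for THB per CAD: 1 / 0.049355484 = 20.2612.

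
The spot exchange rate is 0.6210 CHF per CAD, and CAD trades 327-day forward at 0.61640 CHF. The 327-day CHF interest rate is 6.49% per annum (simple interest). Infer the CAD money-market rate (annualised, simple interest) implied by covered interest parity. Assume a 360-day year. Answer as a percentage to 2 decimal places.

T = 327/360 years.
By CIP, F/S equals the CHF-to-CAD growth ratio: 0.6164/0.621 = 0.9925926.
CHF growth factor: 1 + 0.0649×327/360 = 1.0589508.
So the CAD growth factor = 1.0668534.
r = (1.0668534 − 1)/(327/360) = 0.073600 → 7.36%.

7.36%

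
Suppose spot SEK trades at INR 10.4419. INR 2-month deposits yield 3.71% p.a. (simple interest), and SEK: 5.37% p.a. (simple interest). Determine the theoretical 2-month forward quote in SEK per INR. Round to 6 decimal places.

T = 2/12 years.
INR accumulates by 1 + 0.0371×2/12 = 1.0061833.
Growth of 1 SEK over T: 1 + 0.0537×2/12 = 1.008950.
So F = 10.4419 × 1.0061833 / 1.008950 = 10.41327 (INR/SEK).
Quoted the other way: 1/10.41327 = 0.096031 SEK per INR.

0.096031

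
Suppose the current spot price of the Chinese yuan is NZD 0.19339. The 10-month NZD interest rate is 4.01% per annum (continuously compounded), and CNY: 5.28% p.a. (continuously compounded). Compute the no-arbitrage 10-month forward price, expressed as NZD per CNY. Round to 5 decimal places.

0.19135

T = 10/12 years.
NZD accumulates by e^(0.0401×10/12) = 1.0339813.
CNY growth factor: e^(0.0528×10/12) = 1.0449824.
Forward (NZD per CNY) = 0.19339 × 1.0339813 / 1.0449824 = 0.1913541.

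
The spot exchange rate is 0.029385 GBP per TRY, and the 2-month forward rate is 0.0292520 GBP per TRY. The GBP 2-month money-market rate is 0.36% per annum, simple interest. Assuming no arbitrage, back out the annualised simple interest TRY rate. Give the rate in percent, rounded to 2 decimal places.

3.09%

T = 2/12 years.
CIP gives F = S · g_GBP/g_TRY, so g_GBP/g_TRY = 0.029252/0.029385 = 0.9954739.
The GBP side grows by 1 + 0.0036×2/12 = 1.000600.
That pins the TRY growth at 1.0051494.
r = (1.0051494 − 1)/(2/12) = 0.030896 → 3.09%.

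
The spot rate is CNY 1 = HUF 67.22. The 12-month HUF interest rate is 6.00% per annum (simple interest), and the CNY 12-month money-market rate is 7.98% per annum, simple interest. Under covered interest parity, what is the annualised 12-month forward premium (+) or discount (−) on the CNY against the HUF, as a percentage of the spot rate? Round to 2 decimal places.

T = 1 year.
CIP forward (HUF per CNY) = 67.22 × 1.060000/1.079800 = 65.98741.
(F − S)/S ÷ T = (65.98741 − 67.22)/67.22/1 = -0.018337 → -1.83%.

-1.83%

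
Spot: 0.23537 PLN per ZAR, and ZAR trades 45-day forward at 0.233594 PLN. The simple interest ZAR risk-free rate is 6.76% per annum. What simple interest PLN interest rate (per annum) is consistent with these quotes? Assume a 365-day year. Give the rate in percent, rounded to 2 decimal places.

T = 45/365 years.
F/S = 0.233594/0.23537 = 0.9924544 = (growth of PLN) / (growth of ZAR).
ZAR growth factor: 1 + 0.0676×45/365 = 1.0083342.
So the PLN growth factor = 1.0007257.
(1.0007257 − 1)/T = 0.005886, i.e. 0.59%.

0.59%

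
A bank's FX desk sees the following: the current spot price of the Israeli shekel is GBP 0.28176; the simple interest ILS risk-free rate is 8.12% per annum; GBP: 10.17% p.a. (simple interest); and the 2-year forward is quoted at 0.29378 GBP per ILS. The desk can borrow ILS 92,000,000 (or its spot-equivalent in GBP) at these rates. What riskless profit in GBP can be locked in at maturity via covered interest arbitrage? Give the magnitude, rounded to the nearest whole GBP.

T = 2 years.
Route A — deposit ILS, sell forward: 92,000,000 × 1.162400 × 0.29378 = GBP 31,417,068.22.
Route B — convert at spot, deposit GBP: 92,000,000 × 0.28176 × 1.203400 = GBP 31,194,438.53.
The quoted forward overvalues ILS, so borrow GBP, buy ILS at spot, deposit the ILS at 8.12%, and sell the proceeds forward at 0.29378.
Profit = 31,417,068.22 − 31,194,438.53 = GBP 222,630.

GBP 222,630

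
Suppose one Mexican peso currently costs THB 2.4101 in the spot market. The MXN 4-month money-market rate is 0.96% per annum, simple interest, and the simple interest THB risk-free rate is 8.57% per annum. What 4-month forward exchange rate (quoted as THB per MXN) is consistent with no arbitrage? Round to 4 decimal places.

T = 4/12 years.
Growth of 1 THB over T: 1 + 0.0857×4/12 = 1.0285667.
MXN growth factor: 1 + 0.0096×4/12 = 1.003200.
CIP: F = S · (grow THB)/(grow MXN) = 2.4101 × 1.0285667/1.003200 = 2.471041 THB per MXN.

2.4710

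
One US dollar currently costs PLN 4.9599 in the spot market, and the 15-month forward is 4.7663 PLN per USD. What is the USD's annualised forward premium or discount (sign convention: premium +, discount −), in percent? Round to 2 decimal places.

T = 15/12 years.
(F − S)/S = (4.7663 − 4.9599)/4.9599 = -0.0390330.
Annualise by dividing by T: -0.0390330 / (15/12) = -0.031226 → -3.12%.

-3.12%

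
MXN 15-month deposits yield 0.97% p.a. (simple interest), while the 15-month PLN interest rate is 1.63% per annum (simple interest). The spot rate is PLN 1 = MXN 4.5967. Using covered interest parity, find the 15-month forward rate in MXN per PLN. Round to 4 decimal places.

4.5595

T = 15/12 years.
MXN accumulates by 1 + 0.0097×15/12 = 1.012125.
Growth of 1 PLN over T: 1 + 0.0163×15/12 = 1.020375.
So F = 4.5967 × 1.012125 / 1.020375 = 4.559534 (MXN/PLN).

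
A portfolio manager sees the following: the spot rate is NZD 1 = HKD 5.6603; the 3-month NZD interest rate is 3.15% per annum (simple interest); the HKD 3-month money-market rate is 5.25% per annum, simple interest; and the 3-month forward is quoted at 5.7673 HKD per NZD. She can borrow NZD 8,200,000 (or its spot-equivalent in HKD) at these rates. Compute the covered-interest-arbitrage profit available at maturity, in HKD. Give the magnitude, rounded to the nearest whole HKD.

HKD 640,634

T = 3/12 years.
Route A — deposit NZD, sell forward: 8,200,000 × 1.007875 × 5.7673 = HKD 47,664,283.40.
Route B — convert at spot, deposit HKD: 8,200,000 × 5.6603 × 1.013125 = HKD 47,023,649.79.
The quoted forward overvalues NZD, so borrow HKD, buy NZD at spot, deposit the NZD at 3.15%, and sell the proceeds forward at 5.7673.
Arbitrage profit = |47,664,283.40 − 47,023,649.79| = HKD 640,634.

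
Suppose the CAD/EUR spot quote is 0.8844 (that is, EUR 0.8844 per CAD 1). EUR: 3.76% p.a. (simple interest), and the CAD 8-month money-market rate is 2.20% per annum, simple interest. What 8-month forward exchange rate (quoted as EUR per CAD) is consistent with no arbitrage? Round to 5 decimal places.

0.89346

T = 8/12 years.
EUR growth factor: 1 + 0.0376×8/12 = 1.0250667.
CAD accumulates by 1 + 0.0220×8/12 = 1.0146667.
CIP: F = S · (grow EUR)/(grow CAD) = 0.8844 × 1.0250667/1.0146667 = 0.8934648 EUR per CAD.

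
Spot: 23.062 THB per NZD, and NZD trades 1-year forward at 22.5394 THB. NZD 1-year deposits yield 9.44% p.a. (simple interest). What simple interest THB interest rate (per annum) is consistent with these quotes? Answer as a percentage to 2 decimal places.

6.96%

T = 1 year.
By CIP, F/S equals the THB-to-NZD growth ratio: 22.5394/23.062 = 0.9773393.
NZD growth factor: 1 + 0.0944×1 = 1.094400.
That pins the THB growth at 1.0696001.
(1.0696001 − 1)/T = 0.069600, i.e. 6.96%.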